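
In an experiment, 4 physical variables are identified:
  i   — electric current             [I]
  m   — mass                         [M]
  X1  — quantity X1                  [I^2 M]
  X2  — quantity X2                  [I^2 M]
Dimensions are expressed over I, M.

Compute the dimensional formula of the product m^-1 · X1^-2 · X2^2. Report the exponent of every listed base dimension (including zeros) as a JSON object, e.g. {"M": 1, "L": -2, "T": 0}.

Write exponents as rows I,M / cols i,m,X1,X2:
  I: [ 1  0  2  2]
  M: [ 0  1  1  1]
  [I]: (-1)·0+(-2)·2+(2)·2 = 0
  [M]: (-1)·1+(-2)·1+(2)·1 = -1
⇒ M^-1

{"I": 0, "M": -1}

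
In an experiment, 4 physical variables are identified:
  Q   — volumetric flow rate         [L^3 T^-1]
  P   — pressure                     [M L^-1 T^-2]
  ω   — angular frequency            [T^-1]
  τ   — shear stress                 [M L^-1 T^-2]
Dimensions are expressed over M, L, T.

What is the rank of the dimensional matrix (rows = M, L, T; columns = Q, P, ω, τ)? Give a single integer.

Dimensional matrix (M×L×T by Q×P×ω×τ):
  M: [ 0  1  0  1]
  L: [ 3 -1  0 -1]
  T: [-1 -2 -1 -2]
RREF → pivots at {Q,P,ω} ⇒ r = 3

3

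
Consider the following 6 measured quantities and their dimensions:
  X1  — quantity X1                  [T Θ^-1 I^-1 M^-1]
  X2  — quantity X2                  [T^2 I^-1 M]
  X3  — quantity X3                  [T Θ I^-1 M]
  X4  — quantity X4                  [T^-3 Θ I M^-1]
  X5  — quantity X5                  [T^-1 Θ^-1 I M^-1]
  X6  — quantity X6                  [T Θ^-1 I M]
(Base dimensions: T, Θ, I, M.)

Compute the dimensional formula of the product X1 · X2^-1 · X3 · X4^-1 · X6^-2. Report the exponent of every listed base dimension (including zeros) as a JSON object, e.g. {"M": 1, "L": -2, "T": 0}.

{"T": 1, "Θ": 1, "I": -4, "M": -2}

Write exponents as rows T,Θ,I,M / cols X1,X2,X3,X4,X5,X6:
  T: [ 1  2  1 -3 -1  1]
  Θ: [-1  0  1  1 -1 -1]
  I: [-1 -1 -1  1  1  1]
  M: [-1  1  1 -1 -1  1]
  [T]: (1)·1+(-1)·2+(1)·1+(-1)·-3+(-2)·1 = 1
  [Θ]: (1)·-1+(-1)·0+(1)·1+(-1)·1+(-2)·-1 = 1
  [I]: (1)·-1+(-1)·-1+(1)·-1+(-1)·1+(-2)·1 = -4
  [M]: (1)·-1+(-1)·1+(1)·1+(-1)·-1+(-2)·1 = -2
⇒ T Θ I^-4 M^-2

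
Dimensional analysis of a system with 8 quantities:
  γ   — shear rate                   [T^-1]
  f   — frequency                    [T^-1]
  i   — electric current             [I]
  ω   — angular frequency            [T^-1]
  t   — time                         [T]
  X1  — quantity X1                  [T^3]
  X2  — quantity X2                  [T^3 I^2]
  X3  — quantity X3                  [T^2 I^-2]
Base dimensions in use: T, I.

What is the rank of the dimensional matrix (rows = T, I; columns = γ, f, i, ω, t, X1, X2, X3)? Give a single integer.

Dimensional matrix (T×I by γ×f×i×ω×t×X1×X2×X3):
  T: [-1 -1  0 -1  1  3  3  2]
  I: [ 0  0  1  0  0  0  2 -2]
Echelon form has 2 nonzero rows (pivots: γ,i)

2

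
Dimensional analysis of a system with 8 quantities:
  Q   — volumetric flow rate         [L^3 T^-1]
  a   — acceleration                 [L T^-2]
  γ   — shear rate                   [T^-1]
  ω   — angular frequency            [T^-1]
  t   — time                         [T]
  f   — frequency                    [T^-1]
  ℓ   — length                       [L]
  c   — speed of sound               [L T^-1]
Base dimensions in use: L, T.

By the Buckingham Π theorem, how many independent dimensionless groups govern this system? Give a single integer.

Exponent matrix [L,T] × [Q,a,γ,ω,t,f,ℓ,c]:
  L: [ 3  1  0  0  0  0  1  1]
  T: [-1 -2 -1 -1  1 -1  0 -1]
Row reduction gives pivot columns Q,a; rank = 2
Π count = n − r = 8 − 2 = 6

6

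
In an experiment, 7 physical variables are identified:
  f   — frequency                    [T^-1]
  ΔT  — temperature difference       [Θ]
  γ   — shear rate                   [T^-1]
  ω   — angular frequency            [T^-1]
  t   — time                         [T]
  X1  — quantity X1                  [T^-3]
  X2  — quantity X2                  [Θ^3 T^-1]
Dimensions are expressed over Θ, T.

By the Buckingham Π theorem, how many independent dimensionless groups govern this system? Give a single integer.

5

Write exponents as rows Θ,T / cols f,ΔT,γ,ω,t,X1,X2:
  Θ: [ 0  1  0  0  0  0  3]
  T: [-1  0 -1 -1  1 -3 -1]
Row reduction gives pivot columns f,ΔT; rank = 2
7 vars − rank 2 = 5 Π groups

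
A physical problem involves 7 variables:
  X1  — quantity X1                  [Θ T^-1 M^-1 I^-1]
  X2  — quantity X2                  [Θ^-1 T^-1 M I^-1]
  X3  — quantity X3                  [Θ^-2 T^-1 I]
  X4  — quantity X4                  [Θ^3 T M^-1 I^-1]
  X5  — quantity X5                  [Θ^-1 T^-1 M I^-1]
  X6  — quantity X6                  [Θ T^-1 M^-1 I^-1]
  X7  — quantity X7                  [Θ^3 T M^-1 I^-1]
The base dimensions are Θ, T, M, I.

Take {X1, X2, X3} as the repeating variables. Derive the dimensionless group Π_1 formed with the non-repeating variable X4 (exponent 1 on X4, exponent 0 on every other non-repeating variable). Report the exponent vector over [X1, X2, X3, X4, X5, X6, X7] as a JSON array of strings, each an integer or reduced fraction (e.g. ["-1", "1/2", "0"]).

Dimensional matrix (Θ×T×M×I by X1×X2×X3×X4×X5×X6×X7):
  Θ: [ 1 -1 -2  3 -1  1  3]
  T: [-1 -1 -1  1 -1 -1  1]
  M: [-1  1  0 -1  1 -1 -1]
  I: [-1 -1  1 -1 -1 -1 -1]
Row reduction gives pivot columns X1,X2,X3; rank = 3
Pivot set = {X1,X2,X3}, free = {X4,X5,X6,X7}
RREF:
  r0: [   1    0    0  1/2    0    1  1/2]
  r1: [   0    1    0 -1/2    1    0 -1/2]
  r2: [   0    0    1   -1    0    0   -1]
  r3: [   0    0    0    0    0    0    0]
Fix exponent of X4 at 1, X5 at 0, X6 at 0, X7 at 0; solve each RREF row for its pivot's exponent:
  r0: exp(X1) + (1/2)·1 = 0 ⇒ exp(X1) = -1/2
  r1: exp(X2) + (-1/2)·1 = 0 ⇒ exp(X2) = 1/2
  r2: exp(X3) + (-1)·1 = 0 ⇒ exp(X3) = 1
Π_1 = X1^(-1/2) · X2^(1/2) · X3 · X4

["-1/2", "1/2", "1", "1", "0", "0", "0"]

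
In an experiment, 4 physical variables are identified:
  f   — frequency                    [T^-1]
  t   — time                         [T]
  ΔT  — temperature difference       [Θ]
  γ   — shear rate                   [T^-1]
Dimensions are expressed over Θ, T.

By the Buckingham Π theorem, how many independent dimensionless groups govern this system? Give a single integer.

2

Exponent matrix [Θ,T] × [f,t,ΔT,γ]:
  Θ: [ 0  0  1  0]
  T: [-1  1  0 -1]
Row reduction gives pivot columns f,ΔT; rank = 2
4 vars − rank 2 = 2 Π groups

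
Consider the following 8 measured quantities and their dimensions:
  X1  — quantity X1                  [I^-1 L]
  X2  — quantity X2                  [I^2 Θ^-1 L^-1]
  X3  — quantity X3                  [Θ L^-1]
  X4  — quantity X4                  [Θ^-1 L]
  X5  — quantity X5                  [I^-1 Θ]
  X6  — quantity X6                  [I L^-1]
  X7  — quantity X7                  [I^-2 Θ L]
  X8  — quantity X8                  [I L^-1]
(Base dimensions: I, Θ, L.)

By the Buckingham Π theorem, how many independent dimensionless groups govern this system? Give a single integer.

6

Write exponents as rows I,Θ,L / cols X1,X2,X3,X4,X5,X6,X7,X8:
  I: [-1  2  0  0 -1  1 -2  1]
  Θ: [ 0 -1  1 -1  1  0  1  0]
  L: [ 1 -1 -1  1  0 -1  1 -1]
Row reduction gives pivot columns X1,X2; rank = 2
8 vars − rank 2 = 6 Π groups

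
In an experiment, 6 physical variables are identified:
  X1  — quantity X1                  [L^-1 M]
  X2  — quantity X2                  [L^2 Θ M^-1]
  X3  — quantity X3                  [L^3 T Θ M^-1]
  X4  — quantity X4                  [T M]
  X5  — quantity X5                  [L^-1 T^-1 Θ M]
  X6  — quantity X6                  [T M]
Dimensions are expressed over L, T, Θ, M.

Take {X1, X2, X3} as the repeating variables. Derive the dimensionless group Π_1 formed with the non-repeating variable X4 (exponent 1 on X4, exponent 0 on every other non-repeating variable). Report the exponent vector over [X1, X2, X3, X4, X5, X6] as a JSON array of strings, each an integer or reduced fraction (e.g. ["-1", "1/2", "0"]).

["-1", "1", "-1", "1", "0", "0"]

Write exponents as rows L,T,Θ,M / cols X1,X2,X3,X4,X5,X6:
  L: [-1  2  3  0 -1  0]
  T: [ 0  0  1  1 -1  1]
  Θ: [ 0  1  1  0  1  0]
  M: [ 1 -1 -1  1  1  1]
Echelon form has 3 nonzero rows (pivots: X1,X2,X3)
Repeat: X1,X2,X3; free: X4,X5,X6
RREF:
  r0: [   1    0    0    1    2    1]
  r1: [   0    1    0   -1    2   -1]
  r2: [   0    0    1    1   -1    1]
  r3: [   0    0    0    0    0    0]
Fix exponent of X4 at 1, X5 at 0, X6 at 0; solve each RREF row for its pivot's exponent:
  r0: exp(X1) + (1)·1 = 0 ⇒ exp(X1) = -1
  r1: exp(X2) + (-1)·1 = 0 ⇒ exp(X2) = 1
  r2: exp(X3) + (1)·1 = 0 ⇒ exp(X3) = -1
Π_1 = X1^-1 · X2 · X3^-1 · X4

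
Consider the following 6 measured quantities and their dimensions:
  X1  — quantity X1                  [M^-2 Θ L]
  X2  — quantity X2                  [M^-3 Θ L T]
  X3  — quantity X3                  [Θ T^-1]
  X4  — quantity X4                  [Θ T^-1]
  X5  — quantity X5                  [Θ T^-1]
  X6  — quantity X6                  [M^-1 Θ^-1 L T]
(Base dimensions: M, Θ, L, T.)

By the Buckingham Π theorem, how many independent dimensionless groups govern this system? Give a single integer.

Exponent matrix [M,Θ,L,T] × [X1,X2,X3,X4,X5,X6]:
  M: [-2 -3  0  0  0 -1]
  Θ: [ 1  1  1  1  1 -1]
  L: [ 1  1  0  0  0  1]
  T: [ 0  1 -1 -1 -1  1]
RREF → pivots at {X1,X2,X3} ⇒ r = 3
n=6, r=3 ⇒ 3 dimensionless groups

3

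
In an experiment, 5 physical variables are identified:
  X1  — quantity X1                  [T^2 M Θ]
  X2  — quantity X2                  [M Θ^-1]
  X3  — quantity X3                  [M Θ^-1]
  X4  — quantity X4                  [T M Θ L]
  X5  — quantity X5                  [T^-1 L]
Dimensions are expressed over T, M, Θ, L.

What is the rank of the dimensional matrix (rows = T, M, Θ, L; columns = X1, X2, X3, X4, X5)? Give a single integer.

3

Exponent matrix [T,M,Θ,L] × [X1,X2,X3,X4,X5]:
  T: [ 2  0  0  1 -1]
  M: [ 1  1  1  1  0]
  Θ: [ 1 -1 -1  1  0]
  L: [ 0  0  0  1  1]
Row reduction gives pivot columns X1,X2,X4; rank = 3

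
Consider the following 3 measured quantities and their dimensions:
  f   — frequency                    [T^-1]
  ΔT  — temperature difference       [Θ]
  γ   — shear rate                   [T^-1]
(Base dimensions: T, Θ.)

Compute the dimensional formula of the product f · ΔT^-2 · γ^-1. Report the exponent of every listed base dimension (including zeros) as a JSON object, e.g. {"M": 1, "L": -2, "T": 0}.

Exponent matrix [T,Θ] × [f,ΔT,γ]:
  T: [-1  0 -1]
  Θ: [ 0  1  0]
  [T]: (1)·-1+(-2)·0+(-1)·-1 = 0
  [Θ]: (1)·0+(-2)·1+(-1)·0 = -2
⇒ Θ^-2

{"T": 0, "Θ": -2}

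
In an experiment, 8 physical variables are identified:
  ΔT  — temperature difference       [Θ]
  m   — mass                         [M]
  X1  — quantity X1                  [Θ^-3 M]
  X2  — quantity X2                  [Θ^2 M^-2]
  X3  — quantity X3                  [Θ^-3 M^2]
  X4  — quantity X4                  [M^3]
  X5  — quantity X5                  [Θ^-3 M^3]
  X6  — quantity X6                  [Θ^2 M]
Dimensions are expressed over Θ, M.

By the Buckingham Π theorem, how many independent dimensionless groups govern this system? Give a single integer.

Exponent matrix [Θ,M] × [ΔT,m,X1,X2,X3,X4,X5,X6]:
  Θ: [ 1  0 -3  2 -3  0 -3  2]
  M: [ 0  1  1 -2  2  3  3  1]
Echelon form has 2 nonzero rows (pivots: ΔT,m)
n=8, r=2 ⇒ 6 dimensionless groups

6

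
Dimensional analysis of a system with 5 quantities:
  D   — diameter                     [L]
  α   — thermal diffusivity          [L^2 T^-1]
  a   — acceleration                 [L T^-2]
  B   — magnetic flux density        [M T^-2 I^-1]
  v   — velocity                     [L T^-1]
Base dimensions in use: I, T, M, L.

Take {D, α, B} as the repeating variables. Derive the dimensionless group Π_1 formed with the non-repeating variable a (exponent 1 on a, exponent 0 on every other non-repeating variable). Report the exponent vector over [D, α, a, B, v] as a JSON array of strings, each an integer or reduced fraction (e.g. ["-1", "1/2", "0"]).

["3", "-2", "1", "0", "0"]

Dimensional matrix (I×T×M×L by D×α×a×B×v):
  I: [ 0  0  0 -1  0]
  T: [ 0 -1 -2 -2 -1]
  M: [ 0  0  0  1  0]
  L: [ 1  2  1  0  1]
RREF → pivots at {D,α,B} ⇒ r = 3
Repeat: D,α,B; free: a,v
RREF:
  r0: [   1    0   -3    0   -1]
  r1: [   0    1    2    0    1]
  r2: [   0    0    0    1    0]
  r3: [   0    0    0    0    0]
Fix exponent of a at 1, v at 0; solve each RREF row for its pivot's exponent:
  r0: exp(D) + (-3)·1 = 0 ⇒ exp(D) = 3
  r1: exp(α) + (2)·1 = 0 ⇒ exp(α) = -2
  r2: exp(B) + (0)·1 = 0 ⇒ exp(B) = 0
Π_1 = D^3 · α^-2 · a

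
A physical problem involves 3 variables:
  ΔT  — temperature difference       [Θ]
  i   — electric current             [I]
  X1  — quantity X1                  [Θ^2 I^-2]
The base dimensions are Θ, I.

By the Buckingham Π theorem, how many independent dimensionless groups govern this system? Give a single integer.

Exponent matrix [Θ,I] × [ΔT,i,X1]:
  Θ: [ 1  0  2]
  I: [ 0  1 -2]
RREF → pivots at {ΔT,i} ⇒ r = 2
3 vars − rank 2 = 1 Π group

1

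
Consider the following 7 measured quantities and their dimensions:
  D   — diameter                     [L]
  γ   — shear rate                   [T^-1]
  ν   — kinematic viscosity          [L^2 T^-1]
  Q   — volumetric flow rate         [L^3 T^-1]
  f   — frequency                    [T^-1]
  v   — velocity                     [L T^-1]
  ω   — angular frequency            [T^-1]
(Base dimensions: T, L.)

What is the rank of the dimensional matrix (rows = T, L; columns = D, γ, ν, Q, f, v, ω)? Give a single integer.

Exponent matrix [T,L] × [D,γ,ν,Q,f,v,ω]:
  T: [ 0 -1 -1 -1 -1 -1 -1]
  L: [ 1  0  2  3  0  1  0]
Echelon form has 2 nonzero rows (pivots: D,γ)

2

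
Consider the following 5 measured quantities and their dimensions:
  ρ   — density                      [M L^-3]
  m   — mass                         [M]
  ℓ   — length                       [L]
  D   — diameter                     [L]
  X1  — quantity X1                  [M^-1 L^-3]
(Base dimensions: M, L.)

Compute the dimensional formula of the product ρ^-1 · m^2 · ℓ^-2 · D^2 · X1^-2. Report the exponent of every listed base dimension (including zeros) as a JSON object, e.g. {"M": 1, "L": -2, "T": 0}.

{"M": 3, "L": 9}

Dimensional matrix (M×L by ρ×m×ℓ×D×X1):
  M: [ 1  1  0  0 -1]
  L: [-3  0  1  1 -3]
  [M]: (-1)·1+(2)·1+(-2)·0+(2)·0+(-2)·-1 = 3
  [L]: (-1)·-3+(2)·0+(-2)·1+(2)·1+(-2)·-3 = 9
⇒ M^3 L^9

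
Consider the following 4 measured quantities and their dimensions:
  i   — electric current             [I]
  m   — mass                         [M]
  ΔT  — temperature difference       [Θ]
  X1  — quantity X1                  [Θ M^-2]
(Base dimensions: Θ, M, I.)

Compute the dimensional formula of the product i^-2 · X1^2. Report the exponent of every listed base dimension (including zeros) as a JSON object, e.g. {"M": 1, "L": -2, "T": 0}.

Exponent matrix [Θ,M,I] × [i,m,ΔT,X1]:
  Θ: [ 0  0  1  1]
  M: [ 0  1  0 -2]
  I: [ 1  0  0  0]
  [Θ]: (-2)·0+(2)·1 = 2
  [M]: (-2)·0+(2)·-2 = -4
  [I]: (-2)·1+(2)·0 = -2
⇒ Θ^2 M^-4 I^-2

{"Θ": 2, "M": -4, "I": -2}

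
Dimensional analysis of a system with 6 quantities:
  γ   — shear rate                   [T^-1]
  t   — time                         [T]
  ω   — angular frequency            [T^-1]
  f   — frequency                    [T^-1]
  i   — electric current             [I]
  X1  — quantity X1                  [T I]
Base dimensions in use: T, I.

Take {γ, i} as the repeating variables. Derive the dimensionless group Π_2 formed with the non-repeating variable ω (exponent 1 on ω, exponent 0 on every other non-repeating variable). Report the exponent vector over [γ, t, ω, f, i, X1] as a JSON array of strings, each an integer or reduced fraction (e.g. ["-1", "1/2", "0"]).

Exponent matrix [T,I] × [γ,t,ω,f,i,X1]:
  T: [-1  1 -1 -1  0  1]
  I: [ 0  0  0  0  1  1]
Echelon form has 2 nonzero rows (pivots: γ,i)
Repeat: γ,i; free: t,ω,f,X1
RREF:
  r0: [   1   -1    1    1    0   -1]
  r1: [   0    0    0    0    1    1]
Fix exponent of ω at 1, t at 0, f at 0, X1 at 0; solve each RREF row for its pivot's exponent:
  r0: exp(γ) + (1)·1 = 0 ⇒ exp(γ) = -1
  r1: exp(i) + (0)·1 = 0 ⇒ exp(i) = 0
Π_2 = γ^-1 · ω

["-1", "0", "1", "0", "0", "0"]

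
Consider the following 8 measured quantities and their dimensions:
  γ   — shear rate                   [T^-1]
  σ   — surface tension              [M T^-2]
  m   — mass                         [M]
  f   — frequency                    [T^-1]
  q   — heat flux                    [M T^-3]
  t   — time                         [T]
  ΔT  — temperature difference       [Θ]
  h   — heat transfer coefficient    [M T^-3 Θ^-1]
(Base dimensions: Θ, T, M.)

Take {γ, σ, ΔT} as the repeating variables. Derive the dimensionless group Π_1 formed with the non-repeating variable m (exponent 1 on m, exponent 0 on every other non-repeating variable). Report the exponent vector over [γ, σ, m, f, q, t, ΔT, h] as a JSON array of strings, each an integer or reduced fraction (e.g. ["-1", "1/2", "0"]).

Exponent matrix [Θ,T,M] × [γ,σ,m,f,q,t,ΔT,h]:
  Θ: [ 0  0  0  0  0  0  1 -1]
  T: [-1 -2  0 -1 -3  1  0 -3]
  M: [ 0  1  1  0  1  0  0  1]
RREF → pivots at {γ,σ,ΔT} ⇒ r = 3
Pivot set = {γ,σ,ΔT}, free = {m,f,q,t,h}
RREF:
  r0: [   1    0   -2    1    1   -1    0    1]
  r1: [   0    1    1    0    1    0    0    1]
  r2: [   0    0    0    0    0    0    1   -1]
Fix exponent of m at 1, f at 0, q at 0, t at 0, h at 0; solve each RREF row for its pivot's exponent:
  r0: exp(γ) + (-2)·1 = 0 ⇒ exp(γ) = 2
  r1: exp(σ) + (1)·1 = 0 ⇒ exp(σ) = -1
  r2: exp(ΔT) + (0)·1 = 0 ⇒ exp(ΔT) = 0
Π_1 = γ^2 · σ^-1 · m

["2", "-1", "1", "0", "0", "0", "0", "0"]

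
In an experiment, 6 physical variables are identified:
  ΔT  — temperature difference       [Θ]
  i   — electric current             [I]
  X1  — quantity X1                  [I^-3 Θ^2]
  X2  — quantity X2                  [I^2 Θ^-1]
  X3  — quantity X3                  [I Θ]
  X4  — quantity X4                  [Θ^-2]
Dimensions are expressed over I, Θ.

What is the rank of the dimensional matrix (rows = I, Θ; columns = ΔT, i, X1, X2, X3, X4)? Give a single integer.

2

Write exponents as rows I,Θ / cols ΔT,i,X1,X2,X3,X4:
  I: [ 0  1 -3  2  1  0]
  Θ: [ 1  0  2 -1  1 -2]
Echelon form has 2 nonzero rows (pivots: ΔT,i)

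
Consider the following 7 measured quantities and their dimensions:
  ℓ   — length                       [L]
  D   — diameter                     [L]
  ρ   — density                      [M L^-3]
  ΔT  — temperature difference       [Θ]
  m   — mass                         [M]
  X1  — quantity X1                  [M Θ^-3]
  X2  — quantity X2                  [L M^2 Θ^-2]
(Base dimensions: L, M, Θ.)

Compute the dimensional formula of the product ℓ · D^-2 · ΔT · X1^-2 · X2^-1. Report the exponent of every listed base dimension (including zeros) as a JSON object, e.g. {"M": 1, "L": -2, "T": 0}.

{"L": -2, "M": -4, "Θ": 9}

Dimensional matrix (L×M×Θ by ℓ×D×ρ×ΔT×m×X1×X2):
  L: [ 1  1 -3  0  0  0  1]
  M: [ 0  0  1  0  1  1  2]
  Θ: [ 0  0  0  1  0 -3 -2]
  [L]: (1)·1+(-2)·1+(1)·0+(-2)·0+(-1)·1 = -2
  [M]: (1)·0+(-2)·0+(1)·0+(-2)·1+(-1)·2 = -4
  [Θ]: (1)·0+(-2)·0+(1)·1+(-2)·-3+(-1)·-2 = 9
⇒ L^-2 M^-4 Θ^9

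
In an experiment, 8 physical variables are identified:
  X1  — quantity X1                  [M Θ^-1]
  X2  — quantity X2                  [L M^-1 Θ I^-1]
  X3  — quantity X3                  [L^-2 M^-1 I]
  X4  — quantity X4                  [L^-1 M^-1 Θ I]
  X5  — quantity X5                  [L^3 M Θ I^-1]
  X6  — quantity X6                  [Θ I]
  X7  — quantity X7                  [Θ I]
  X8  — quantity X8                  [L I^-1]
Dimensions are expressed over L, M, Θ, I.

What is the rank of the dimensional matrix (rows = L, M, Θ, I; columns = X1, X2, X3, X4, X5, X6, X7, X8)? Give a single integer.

Write exponents as rows L,M,Θ,I / cols X1,X2,X3,X4,X5,X6,X7,X8:
  L: [ 0  1 -2 -1  3  0  0  1]
  M: [ 1 -1 -1 -1  1  0  0  0]
  Θ: [-1  1  0  1  1  1  1  0]
  I: [ 0 -1  1  1 -1  1  1 -1]
RREF → pivots at {X1,X2,X3} ⇒ r = 3

3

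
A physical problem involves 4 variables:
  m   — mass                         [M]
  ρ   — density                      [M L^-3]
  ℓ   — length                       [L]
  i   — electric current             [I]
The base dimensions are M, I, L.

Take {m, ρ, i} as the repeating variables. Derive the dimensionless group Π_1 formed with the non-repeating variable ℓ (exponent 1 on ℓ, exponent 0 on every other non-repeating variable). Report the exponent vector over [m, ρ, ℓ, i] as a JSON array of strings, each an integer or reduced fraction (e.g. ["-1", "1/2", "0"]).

Exponent matrix [M,I,L] × [m,ρ,ℓ,i]:
  M: [ 1  1  0  0]
  I: [ 0  0  0  1]
  L: [ 0 -3  1  0]
Row reduction gives pivot columns m,ρ,i; rank = 3
Pivot set = {m,ρ,i}, free = {ℓ}
RREF:
  r0: [   1    0  1/3    0]
  r1: [   0    1 -1/3    0]
  r2: [   0    0    0    1]
Fix exponent of ℓ at 1; solve each RREF row for its pivot's exponent:
  r0: exp(m) + (1/3)·1 = 0 ⇒ exp(m) = -1/3
  r1: exp(ρ) + (-1/3)·1 = 0 ⇒ exp(ρ) = 1/3
  r2: exp(i) + (0)·1 = 0 ⇒ exp(i) = 0
Π_1 = m^(-1/3) · ρ^(1/3) · ℓ

["-1/3", "1/3", "1", "0"]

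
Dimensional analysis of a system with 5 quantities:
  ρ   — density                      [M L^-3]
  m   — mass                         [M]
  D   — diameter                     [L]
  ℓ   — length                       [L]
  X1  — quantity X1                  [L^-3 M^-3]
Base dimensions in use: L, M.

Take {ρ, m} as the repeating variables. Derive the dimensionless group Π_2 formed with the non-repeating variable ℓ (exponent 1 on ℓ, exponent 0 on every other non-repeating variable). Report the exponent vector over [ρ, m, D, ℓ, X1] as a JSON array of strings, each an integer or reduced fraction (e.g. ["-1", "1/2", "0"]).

Dimensional matrix (L×M by ρ×m×D×ℓ×X1):
  L: [-3  0  1  1 -3]
  M: [ 1  1  0  0 -3]
RREF → pivots at {ρ,m} ⇒ r = 2
Repeat: ρ,m; free: D,ℓ,X1
RREF:
  r0: [   1    0 -1/3 -1/3    1]
  r1: [   0    1  1/3  1/3   -4]
Fix exponent of ℓ at 1, D at 0, X1 at 0; solve each RREF row for its pivot's exponent:
  r0: exp(ρ) + (-1/3)·1 = 0 ⇒ exp(ρ) = 1/3
  r1: exp(m) + (1/3)·1 = 0 ⇒ exp(m) = -1/3
Π_2 = ρ^(1/3) · m^(-1/3) · ℓ

["1/3", "-1/3", "0", "1", "0"]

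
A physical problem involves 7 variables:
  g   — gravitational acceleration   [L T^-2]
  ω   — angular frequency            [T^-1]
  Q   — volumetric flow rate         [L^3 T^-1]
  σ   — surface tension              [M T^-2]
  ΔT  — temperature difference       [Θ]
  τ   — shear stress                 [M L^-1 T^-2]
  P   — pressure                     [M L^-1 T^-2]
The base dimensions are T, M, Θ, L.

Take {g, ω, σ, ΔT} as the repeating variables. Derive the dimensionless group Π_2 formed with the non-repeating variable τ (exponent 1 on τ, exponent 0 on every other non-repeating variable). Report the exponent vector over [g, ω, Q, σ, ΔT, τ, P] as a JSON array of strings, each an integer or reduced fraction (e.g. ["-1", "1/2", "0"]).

Exponent matrix [T,M,Θ,L] × [g,ω,Q,σ,ΔT,τ,P]:
  T: [-2 -1 -1 -2  0 -2 -2]
  M: [ 0  0  0  1  0  1  1]
  Θ: [ 0  0  0  0  1  0  0]
  L: [ 1  0  3  0  0 -1 -1]
Echelon form has 4 nonzero rows (pivots: g,ω,σ,ΔT)
Pivot set = {g,ω,σ,ΔT}, free = {Q,τ,P}
RREF:
  r0: [   1    0    3    0    0   -1   -1]
  r1: [   0    1   -5    0    0    2    2]
  r2: [   0    0    0    1    0    1    1]
  r3: [   0    0    0    0    1    0    0]
Fix exponent of τ at 1, Q at 0, P at 0; solve each RREF row for its pivot's exponent:
  r0: exp(g) + (-1)·1 = 0 ⇒ exp(g) = 1
  r1: exp(ω) + (2)·1 = 0 ⇒ exp(ω) = -2
  r2: exp(σ) + (1)·1 = 0 ⇒ exp(σ) = -1
  r3: exp(ΔT) + (0)·1 = 0 ⇒ exp(ΔT) = 0
Π_2 = g · ω^-2 · σ^-1 · τ

["1", "-2", "0", "-1", "0", "1", "0"]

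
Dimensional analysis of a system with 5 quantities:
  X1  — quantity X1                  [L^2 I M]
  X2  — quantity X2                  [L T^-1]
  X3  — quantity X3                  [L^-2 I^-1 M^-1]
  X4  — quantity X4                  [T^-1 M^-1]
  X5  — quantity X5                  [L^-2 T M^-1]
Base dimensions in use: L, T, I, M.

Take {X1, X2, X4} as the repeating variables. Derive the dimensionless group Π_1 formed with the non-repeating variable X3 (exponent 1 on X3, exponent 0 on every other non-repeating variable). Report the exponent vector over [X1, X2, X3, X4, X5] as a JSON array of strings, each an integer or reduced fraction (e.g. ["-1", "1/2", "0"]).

["1", "0", "1", "0", "0"]

Dimensional matrix (L×T×I×M by X1×X2×X3×X4×X5):
  L: [ 2  1 -2  0 -2]
  T: [ 0 -1  0 -1  1]
  I: [ 1  0 -1  0  0]
  M: [ 1  0 -1 -1 -1]
Row reduction gives pivot columns X1,X2,X4; rank = 3
Pivot set = {X1,X2,X4}, free = {X3,X5}
RREF:
  r0: [   1    0   -1    0    0]
  r1: [   0    1    0    0   -2]
  r2: [   0    0    0    1    1]
  r3: [   0    0    0    0    0]
Fix exponent of X3 at 1, X5 at 0; solve each RREF row for its pivot's exponent:
  r0: exp(X1) + (-1)·1 = 0 ⇒ exp(X1) = 1
  r1: exp(X2) + (0)·1 = 0 ⇒ exp(X2) = 0
  r2: exp(X4) + (0)·1 = 0 ⇒ exp(X4) = 0
Π_1 = X1 · X3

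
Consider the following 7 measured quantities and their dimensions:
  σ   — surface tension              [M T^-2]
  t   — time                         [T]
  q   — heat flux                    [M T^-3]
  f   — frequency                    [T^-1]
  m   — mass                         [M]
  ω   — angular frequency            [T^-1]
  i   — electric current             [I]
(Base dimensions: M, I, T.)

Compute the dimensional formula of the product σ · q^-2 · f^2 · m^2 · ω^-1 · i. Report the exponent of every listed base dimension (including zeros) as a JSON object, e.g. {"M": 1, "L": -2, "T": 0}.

Write exponents as rows M,I,T / cols σ,t,q,f,m,ω,i:
  M: [ 1  0  1  0  1  0  0]
  I: [ 0  0  0  0  0  0  1]
  T: [-2  1 -3 -1  0 -1  0]
  [M]: (1)·1+(-2)·1+(2)·0+(2)·1+(-1)·0+(1)·0 = 1
  [I]: (1)·0+(-2)·0+(2)·0+(2)·0+(-1)·0+(1)·1 = 1
  [T]: (1)·-2+(-2)·-3+(2)·-1+(2)·0+(-1)·-1+(1)·0 = 3
⇒ M I T^3

{"M": 1, "I": 1, "T": 3}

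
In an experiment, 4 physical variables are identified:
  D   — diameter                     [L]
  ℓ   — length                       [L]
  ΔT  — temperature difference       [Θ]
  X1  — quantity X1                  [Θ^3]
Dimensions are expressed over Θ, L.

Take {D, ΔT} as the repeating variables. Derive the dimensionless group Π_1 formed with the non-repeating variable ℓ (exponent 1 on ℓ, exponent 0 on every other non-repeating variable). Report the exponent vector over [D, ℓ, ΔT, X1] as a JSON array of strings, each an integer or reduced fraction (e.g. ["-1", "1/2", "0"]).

Exponent matrix [Θ,L] × [D,ℓ,ΔT,X1]:
  Θ: [ 0  0  1  3]
  L: [ 1  1  0  0]
RREF → pivots at {D,ΔT} ⇒ r = 2
Repeat: D,ΔT; free: ℓ,X1
RREF:
  r0: [   1    1    0    0]
  r1: [   0    0    1    3]
Fix exponent of ℓ at 1, X1 at 0; solve each RREF row for its pivot's exponent:
  r0: exp(D) + (1)·1 = 0 ⇒ exp(D) = -1
  r1: exp(ΔT) + (0)·1 = 0 ⇒ exp(ΔT) = 0
Π_1 = D^-1 · ℓ

["-1", "1", "0", "0"]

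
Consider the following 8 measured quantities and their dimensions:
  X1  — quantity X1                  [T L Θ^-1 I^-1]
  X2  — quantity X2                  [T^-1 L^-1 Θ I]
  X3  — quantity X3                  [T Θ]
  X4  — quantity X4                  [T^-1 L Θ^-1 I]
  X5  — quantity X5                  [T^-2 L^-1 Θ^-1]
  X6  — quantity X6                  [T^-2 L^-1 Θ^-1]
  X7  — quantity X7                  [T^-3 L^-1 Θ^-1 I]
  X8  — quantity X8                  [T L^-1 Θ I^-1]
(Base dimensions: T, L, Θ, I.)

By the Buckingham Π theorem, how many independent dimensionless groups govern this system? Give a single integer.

5

Dimensional matrix (T×L×Θ×I by X1×X2×X3×X4×X5×X6×X7×X8):
  T: [ 1 -1  1 -1 -2 -2 -3  1]
  L: [ 1 -1  0  1 -1 -1 -1 -1]
  Θ: [-1  1  1 -1 -1 -1 -1  1]
  I: [-1  1  0  1  0  0  1 -1]
RREF → pivots at {X1,X3,X4} ⇒ r = 3
8 vars − rank 3 = 5 Π groups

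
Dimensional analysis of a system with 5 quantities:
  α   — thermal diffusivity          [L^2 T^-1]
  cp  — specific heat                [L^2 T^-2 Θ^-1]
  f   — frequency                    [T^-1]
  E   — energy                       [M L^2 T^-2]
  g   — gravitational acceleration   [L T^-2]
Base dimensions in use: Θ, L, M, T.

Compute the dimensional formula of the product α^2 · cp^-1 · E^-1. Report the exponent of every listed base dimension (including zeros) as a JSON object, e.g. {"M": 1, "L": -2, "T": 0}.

Dimensional matrix (Θ×L×M×T by α×cp×f×E×g):
  Θ: [ 0 -1  0  0  0]
  L: [ 2  2  0  2  1]
  M: [ 0  0  0  1  0]
  T: [-1 -2 -1 -2 -2]
  [Θ]: (2)·0+(-1)·-1+(-1)·0 = 1
  [L]: (2)·2+(-1)·2+(-1)·2 = 0
  [M]: (2)·0+(-1)·0+(-1)·1 = -1
  [T]: (2)·-1+(-1)·-2+(-1)·-2 = 2
⇒ Θ M^-1 T^2

{"Θ": 1, "L": 0, "M": -1, "T": 2}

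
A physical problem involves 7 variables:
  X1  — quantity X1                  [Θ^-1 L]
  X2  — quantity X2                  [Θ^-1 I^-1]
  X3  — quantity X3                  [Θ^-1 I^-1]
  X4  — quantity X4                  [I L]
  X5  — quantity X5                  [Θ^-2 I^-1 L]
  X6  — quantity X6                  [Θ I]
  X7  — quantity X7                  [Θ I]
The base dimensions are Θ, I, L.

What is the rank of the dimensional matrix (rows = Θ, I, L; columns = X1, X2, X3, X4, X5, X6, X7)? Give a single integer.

Write exponents as rows Θ,I,L / cols X1,X2,X3,X4,X5,X6,X7:
  Θ: [-1 -1 -1  0 -2  1  1]
  I: [ 0 -1 -1  1 -1  1  1]
  L: [ 1  0  0  1  1  0  0]
Row reduction gives pivot columns X1,X2; rank = 2

2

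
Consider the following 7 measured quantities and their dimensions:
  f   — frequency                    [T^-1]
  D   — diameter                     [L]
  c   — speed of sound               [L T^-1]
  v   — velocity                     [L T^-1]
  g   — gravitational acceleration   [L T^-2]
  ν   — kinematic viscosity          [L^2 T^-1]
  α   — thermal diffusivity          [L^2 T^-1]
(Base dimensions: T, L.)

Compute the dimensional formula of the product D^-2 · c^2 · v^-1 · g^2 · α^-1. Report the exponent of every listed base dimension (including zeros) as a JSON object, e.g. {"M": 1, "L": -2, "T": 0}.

{"T": -4, "L": -1}

Dimensional matrix (T×L by f×D×c×v×g×ν×α):
  T: [-1  0 -1 -1 -2 -1 -1]
  L: [ 0  1  1  1  1  2  2]
  [T]: (-2)·0+(2)·-1+(-1)·-1+(2)·-2+(-1)·-1 = -4
  [L]: (-2)·1+(2)·1+(-1)·1+(2)·1+(-1)·2 = -1
⇒ T^-4 L^-1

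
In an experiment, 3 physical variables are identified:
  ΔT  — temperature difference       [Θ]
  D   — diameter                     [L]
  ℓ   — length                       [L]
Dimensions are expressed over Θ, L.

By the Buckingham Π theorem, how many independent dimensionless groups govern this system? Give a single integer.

1

Exponent matrix [Θ,L] × [ΔT,D,ℓ]:
  Θ: [ 1  0  0]
  L: [ 0  1  1]
RREF → pivots at {ΔT,D} ⇒ r = 2
n=3, r=2 ⇒ 1 dimensionless group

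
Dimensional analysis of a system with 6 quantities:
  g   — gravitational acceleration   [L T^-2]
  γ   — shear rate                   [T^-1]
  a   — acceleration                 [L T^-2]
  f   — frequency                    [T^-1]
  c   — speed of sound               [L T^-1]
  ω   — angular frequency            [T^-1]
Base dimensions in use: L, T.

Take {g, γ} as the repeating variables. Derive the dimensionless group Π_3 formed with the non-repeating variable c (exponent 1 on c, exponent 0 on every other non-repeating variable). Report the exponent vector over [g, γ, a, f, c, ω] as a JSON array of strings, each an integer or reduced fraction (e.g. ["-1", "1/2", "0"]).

Dimensional matrix (L×T by g×γ×a×f×c×ω):
  L: [ 1  0  1  0  1  0]
  T: [-2 -1 -2 -1 -1 -1]
RREF → pivots at {g,γ} ⇒ r = 2
Repeat: g,γ; free: a,f,c,ω
RREF:
  r0: [   1    0    1    0    1    0]
  r1: [   0    1    0    1   -1    1]
Fix exponent of c at 1, a at 0, f at 0, ω at 0; solve each RREF row for its pivot's exponent:
  r0: exp(g) + (1)·1 = 0 ⇒ exp(g) = -1
  r1: exp(γ) + (-1)·1 = 0 ⇒ exp(γ) = 1
Π_3 = g^-1 · γ · c

["-1", "1", "0", "0", "1", "0"]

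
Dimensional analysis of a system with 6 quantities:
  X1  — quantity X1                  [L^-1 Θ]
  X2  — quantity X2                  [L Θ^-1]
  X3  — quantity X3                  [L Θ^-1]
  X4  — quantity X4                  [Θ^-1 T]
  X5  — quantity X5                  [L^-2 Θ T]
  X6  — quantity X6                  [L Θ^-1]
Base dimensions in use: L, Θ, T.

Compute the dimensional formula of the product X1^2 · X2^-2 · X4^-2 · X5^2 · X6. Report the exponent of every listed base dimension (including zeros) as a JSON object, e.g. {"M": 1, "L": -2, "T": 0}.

{"L": -7, "Θ": 7, "T": 0}

Dimensional matrix (L×Θ×T by X1×X2×X3×X4×X5×X6):
  L: [-1  1  1  0 -2  1]
  Θ: [ 1 -1 -1 -1  1 -1]
  T: [ 0  0  0  1  1  0]
  [L]: (2)·-1+(-2)·1+(-2)·0+(2)·-2+(1)·1 = -7
  [Θ]: (2)·1+(-2)·-1+(-2)·-1+(2)·1+(1)·-1 = 7
  [T]: (2)·0+(-2)·0+(-2)·1+(2)·1+(1)·0 = 0
⇒ L^-7 Θ^7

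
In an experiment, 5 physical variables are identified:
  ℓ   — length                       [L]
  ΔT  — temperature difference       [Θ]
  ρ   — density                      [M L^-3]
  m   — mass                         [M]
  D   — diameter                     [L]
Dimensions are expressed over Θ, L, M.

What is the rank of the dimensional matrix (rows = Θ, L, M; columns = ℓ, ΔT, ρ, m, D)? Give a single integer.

3

Write exponents as rows Θ,L,M / cols ℓ,ΔT,ρ,m,D:
  Θ: [ 0  1  0  0  0]
  L: [ 1  0 -3  0  1]
  M: [ 0  0  1  1  0]
Row reduction gives pivot columns ℓ,ΔT,ρ; rank = 3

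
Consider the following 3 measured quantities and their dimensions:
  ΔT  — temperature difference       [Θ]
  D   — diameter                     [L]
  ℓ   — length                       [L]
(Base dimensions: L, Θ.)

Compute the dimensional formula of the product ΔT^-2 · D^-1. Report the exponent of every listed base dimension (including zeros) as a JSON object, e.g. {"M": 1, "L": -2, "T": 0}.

{"L": -1, "Θ": -2}

Dimensional matrix (L×Θ by ΔT×D×ℓ):
  L: [ 0  1  1]
  Θ: [ 1  0  0]
  [L]: (-2)·0+(-1)·1 = -1
  [Θ]: (-2)·1+(-1)·0 = -2
⇒ L^-1 Θ^-2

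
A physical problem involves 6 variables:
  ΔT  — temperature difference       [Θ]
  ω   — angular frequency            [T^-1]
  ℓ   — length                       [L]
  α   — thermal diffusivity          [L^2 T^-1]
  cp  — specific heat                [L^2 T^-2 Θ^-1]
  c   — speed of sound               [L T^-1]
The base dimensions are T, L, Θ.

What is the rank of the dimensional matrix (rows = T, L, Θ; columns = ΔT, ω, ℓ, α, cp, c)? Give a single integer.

3

Exponent matrix [T,L,Θ] × [ΔT,ω,ℓ,α,cp,c]:
  T: [ 0 -1  0 -1 -2 -1]
  L: [ 0  0  1  2  2  1]
  Θ: [ 1  0  0  0 -1  0]
Row reduction gives pivot columns ΔT,ω,ℓ; rank = 3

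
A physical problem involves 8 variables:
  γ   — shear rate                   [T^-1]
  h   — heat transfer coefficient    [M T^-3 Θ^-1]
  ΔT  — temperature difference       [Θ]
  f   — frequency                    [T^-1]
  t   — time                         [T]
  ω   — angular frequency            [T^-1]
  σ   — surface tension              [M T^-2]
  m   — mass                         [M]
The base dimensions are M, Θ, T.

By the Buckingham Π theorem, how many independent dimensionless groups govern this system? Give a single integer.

Write exponents as rows M,Θ,T / cols γ,h,ΔT,f,t,ω,σ,m:
  M: [ 0  1  0  0  0  0  1  1]
  Θ: [ 0 -1  1  0  0  0  0  0]
  T: [-1 -3  0 -1  1 -1 -2  0]
RREF → pivots at {γ,h,ΔT} ⇒ r = 3
n=8, r=3 ⇒ 5 dimensionless groups

5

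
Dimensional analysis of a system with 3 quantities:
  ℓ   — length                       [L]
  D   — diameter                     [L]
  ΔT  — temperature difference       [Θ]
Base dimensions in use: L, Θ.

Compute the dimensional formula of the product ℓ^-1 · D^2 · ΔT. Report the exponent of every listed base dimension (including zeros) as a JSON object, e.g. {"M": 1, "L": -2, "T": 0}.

Write exponents as rows L,Θ / cols ℓ,D,ΔT:
  L: [ 1  1  0]
  Θ: [ 0  0  1]
  [L]: (-1)·1+(2)·1+(1)·0 = 1
  [Θ]: (-1)·0+(2)·0+(1)·1 = 1
⇒ L Θ

{"L": 1, "Θ": 1}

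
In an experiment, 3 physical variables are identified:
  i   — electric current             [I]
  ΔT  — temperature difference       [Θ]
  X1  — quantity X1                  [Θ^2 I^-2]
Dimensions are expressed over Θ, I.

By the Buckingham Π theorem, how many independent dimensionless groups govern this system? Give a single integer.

Dimensional matrix (Θ×I by i×ΔT×X1):
  Θ: [ 0  1  2]
  I: [ 1  0 -2]
RREF → pivots at {i,ΔT} ⇒ r = 2
n=3, r=2 ⇒ 1 dimensionless group

1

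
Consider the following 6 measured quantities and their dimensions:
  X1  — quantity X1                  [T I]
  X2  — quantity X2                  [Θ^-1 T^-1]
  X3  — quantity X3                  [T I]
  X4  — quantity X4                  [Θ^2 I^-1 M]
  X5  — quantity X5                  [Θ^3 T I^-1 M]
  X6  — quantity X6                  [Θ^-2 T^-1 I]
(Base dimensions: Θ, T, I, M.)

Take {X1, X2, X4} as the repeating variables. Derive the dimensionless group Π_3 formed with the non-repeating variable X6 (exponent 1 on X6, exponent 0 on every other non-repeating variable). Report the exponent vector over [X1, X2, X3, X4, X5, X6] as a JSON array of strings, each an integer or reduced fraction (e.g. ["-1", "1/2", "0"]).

["-1", "-2", "0", "0", "0", "1"]

Exponent matrix [Θ,T,I,M] × [X1,X2,X3,X4,X5,X6]:
  Θ: [ 0 -1  0  2  3 -2]
  T: [ 1 -1  1  0  1 -1]
  I: [ 1  0  1 -1 -1  1]
  M: [ 0  0  0  1  1  0]
Echelon form has 3 nonzero rows (pivots: X1,X2,X4)
Repeat: X1,X2,X4; free: X3,X5,X6
RREF:
  r0: [   1    0    1    0    0    1]
  r1: [   0    1    0    0   -1    2]
  r2: [   0    0    0    1    1    0]
  r3: [   0    0    0    0    0    0]
Fix exponent of X6 at 1, X3 at 0, X5 at 0; solve each RREF row for its pivot's exponent:
  r0: exp(X1) + (1)·1 = 0 ⇒ exp(X1) = -1
  r1: exp(X2) + (2)·1 = 0 ⇒ exp(X2) = -2
  r2: exp(X4) + (0)·1 = 0 ⇒ exp(X4) = 0
Π_3 = X1^-1 · X2^-2 · X6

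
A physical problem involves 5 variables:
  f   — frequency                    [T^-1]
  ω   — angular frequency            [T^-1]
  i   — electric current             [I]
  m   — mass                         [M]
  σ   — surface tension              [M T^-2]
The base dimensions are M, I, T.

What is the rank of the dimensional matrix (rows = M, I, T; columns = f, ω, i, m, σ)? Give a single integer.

3

Dimensional matrix (M×I×T by f×ω×i×m×σ):
  M: [ 0  0  0  1  1]
  I: [ 0  0  1  0  0]
  T: [-1 -1  0  0 -2]
RREF → pivots at {f,i,m} ⇒ r = 3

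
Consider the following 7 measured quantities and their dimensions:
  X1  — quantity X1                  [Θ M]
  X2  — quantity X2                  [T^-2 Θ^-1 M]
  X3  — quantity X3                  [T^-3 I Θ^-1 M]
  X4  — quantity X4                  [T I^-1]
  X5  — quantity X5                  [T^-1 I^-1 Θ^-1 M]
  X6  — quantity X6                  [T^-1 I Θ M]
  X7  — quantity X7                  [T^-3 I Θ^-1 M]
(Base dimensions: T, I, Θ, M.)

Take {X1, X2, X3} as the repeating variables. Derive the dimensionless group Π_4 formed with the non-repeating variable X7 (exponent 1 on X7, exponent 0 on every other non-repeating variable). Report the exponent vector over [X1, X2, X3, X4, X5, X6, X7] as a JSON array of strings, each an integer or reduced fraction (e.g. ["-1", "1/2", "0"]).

["0", "0", "-1", "0", "0", "0", "1"]

Exponent matrix [T,I,Θ,M] × [X1,X2,X3,X4,X5,X6,X7]:
  T: [ 0 -2 -3  1 -1 -1 -3]
  I: [ 0  0  1 -1 -1  1  1]
  Θ: [ 1 -1 -1  0 -1  1 -1]
  M: [ 1  1  1  0  1  1  1]
Row reduction gives pivot columns X1,X2,X3; rank = 3
Repeat: X1,X2,X3; free: X4,X5,X6,X7
RREF:
  r0: [   1    0    0    0    0    1    0]
  r1: [   0    1    0    1    2   -1    0]
  r2: [   0    0    1   -1   -1    1    1]
  r3: [   0    0    0    0    0    0    0]
Fix exponent of X7 at 1, X4 at 0, X5 at 0, X6 at 0; solve each RREF row for its pivot's exponent:
  r0: exp(X1) + (0)·1 = 0 ⇒ exp(X1) = 0
  r1: exp(X2) + (0)·1 = 0 ⇒ exp(X2) = 0
  r2: exp(X3) + (1)·1 = 0 ⇒ exp(X3) = -1
Π_4 = X3^-1 · X7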